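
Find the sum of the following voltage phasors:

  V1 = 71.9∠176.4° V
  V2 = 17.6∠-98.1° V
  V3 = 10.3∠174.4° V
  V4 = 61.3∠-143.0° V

Step 1 — Convert each phasor to rectangular form:
  V1 = 71.9·(cos(176.4°) + j·sin(176.4°)) = -71.76 + j4.515 V
  V2 = 17.6·(cos(-98.1°) + j·sin(-98.1°)) = -2.48 - j17.42 V
  V3 = 10.3·(cos(174.4°) + j·sin(174.4°)) = -10.25 + j1.005 V
  V4 = 61.3·(cos(-143.0°) + j·sin(-143.0°)) = -48.96 - j36.89 V
Step 2 — Sum components: V_total = -133.4 - j48.8 V.
Step 3 — Convert to polar: |V_total| = 142.1 V, ∠V_total = -159.9°.

V_total = 142.1∠-159.9° V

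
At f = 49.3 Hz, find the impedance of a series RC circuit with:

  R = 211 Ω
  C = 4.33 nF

Step 1 — Angular frequency: ω = 2π·f = 2π·49.3 = 309.8 rad/s.
Step 2 — Component impedances:
  R: Z = R = 211 Ω
  C: Z = 1/(jωC) = -j/(ω·C) = 0 - j7.456e+05 Ω
Step 3 — Series combination: Z_total = R + C = 211 - j7.456e+05 Ω = 7.456e+05∠-90.0° Ω.

Z = 211 - j7.456e+05 Ω = 7.456e+05∠-90.0° Ω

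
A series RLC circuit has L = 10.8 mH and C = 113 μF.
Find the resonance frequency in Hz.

Step 1 — Resonance condition Im(Z)=0 gives ω₀ = 1/√(LC).
Step 2 — ω₀ = 1/√(0.0108·0.000113) = 905.2 rad/s.
Step 3 — f₀ = ω₀/(2π) = 144.1 Hz.

f₀ = 144.1 Hz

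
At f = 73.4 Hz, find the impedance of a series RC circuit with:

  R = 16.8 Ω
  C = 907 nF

Step 1 — Angular frequency: ω = 2π·f = 2π·73.4 = 461.2 rad/s.
Step 2 — Component impedances:
  R: Z = R = 16.8 Ω
  C: Z = 1/(jωC) = -j/(ω·C) = 0 - j2391 Ω
Step 3 — Series combination: Z_total = R + C = 16.8 - j2391 Ω = 2391∠-89.6° Ω.

Z = 16.8 - j2391 Ω = 2391∠-89.6° Ω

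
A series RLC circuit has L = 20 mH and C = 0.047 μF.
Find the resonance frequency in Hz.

Step 1 — Resonance condition Im(Z)=0 gives ω₀ = 1/√(LC).
Step 2 — ω₀ = 1/√(0.02·4.7e-08) = 3.262e+04 rad/s.
Step 3 — f₀ = ω₀/(2π) = 5191 Hz.

f₀ = 5191 Hz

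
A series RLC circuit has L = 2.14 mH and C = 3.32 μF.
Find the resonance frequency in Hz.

Step 1 — Resonance condition Im(Z)=0 gives ω₀ = 1/√(LC).
Step 2 — ω₀ = 1/√(0.00214·3.32e-06) = 1.186e+04 rad/s.
Step 3 — f₀ = ω₀/(2π) = 1888 Hz.

f₀ = 1888 Hz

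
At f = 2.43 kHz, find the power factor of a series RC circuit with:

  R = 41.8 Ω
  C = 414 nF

Step 1 — Angular frequency: ω = 2π·f = 2π·2430 = 1.527e+04 rad/s.
Step 2 — Component impedances:
  R: Z = R = 41.8 Ω
  C: Z = 1/(jωC) = -j/(ω·C) = 0 - j158.2 Ω
Step 3 — Series combination: Z_total = R + C = 41.8 - j158.2 Ω = 163.6∠-75.2° Ω.
Step 4 — Power factor: PF = cos(φ) = Re(Z)/|Z| = 41.8/163.6 = 0.2555.
Step 5 — Type: Im(Z) = -158.2 ⇒ leading (phase φ = -75.2°).

PF = 0.2555 (leading, φ = -75.2°)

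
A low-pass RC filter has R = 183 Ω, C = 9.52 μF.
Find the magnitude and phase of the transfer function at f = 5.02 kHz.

Step 1 — Angular frequency: ω = 2π·5020 = 3.154e+04 rad/s.
Step 2 — Transfer function: H(jω) = 1/(1 + jωRC).
Step 3 — Denominator: 1 + jωRC = 1 + j·3.154e+04·183·9.52e-06 = 1 + j54.95.
Step 4 — H = 0.0003311 - j0.01819.
Step 5 — Magnitude: |H| = 0.0182 (-34.8 dB); phase: φ = -89.0°.

|H| = 0.0182 (-34.8 dB), φ = -89.0°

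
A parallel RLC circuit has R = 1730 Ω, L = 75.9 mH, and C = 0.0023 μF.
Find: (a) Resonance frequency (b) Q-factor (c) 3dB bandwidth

Step 1 — Resonance: ω₀ = 1/√(LC) = 1/√(0.0759·2.3e-09) = 7.569e+04 rad/s.
Step 2 — f₀ = ω₀/(2π) = 1.205e+04 Hz.
Step 3 — Parallel Q: Q = R/(ω₀L) = 1730/(7.569e+04·0.0759) = 0.3012.
Step 4 — Bandwidth: Δω = ω₀/Q = 2.513e+05 rad/s; BW = Δω/(2π) = 4e+04 Hz.

(a) f₀ = 1.205e+04 Hz  (b) Q = 0.3012  (c) BW = 4e+04 Hz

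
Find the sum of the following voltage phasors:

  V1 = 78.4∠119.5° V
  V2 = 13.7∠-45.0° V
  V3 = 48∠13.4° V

Step 1 — Convert each phasor to rectangular form:
  V1 = 78.4·(cos(119.5°) + j·sin(119.5°)) = -38.61 + j68.24 V
  V2 = 13.7·(cos(-45.0°) + j·sin(-45.0°)) = 9.687 - j9.687 V
  V3 = 48·(cos(13.4°) + j·sin(13.4°)) = 46.69 + j11.12 V
Step 2 — Sum components: V_total = 17.77 + j69.67 V.
Step 3 — Convert to polar: |V_total| = 71.9 V, ∠V_total = 75.7°.

V_total = 71.9∠75.7° V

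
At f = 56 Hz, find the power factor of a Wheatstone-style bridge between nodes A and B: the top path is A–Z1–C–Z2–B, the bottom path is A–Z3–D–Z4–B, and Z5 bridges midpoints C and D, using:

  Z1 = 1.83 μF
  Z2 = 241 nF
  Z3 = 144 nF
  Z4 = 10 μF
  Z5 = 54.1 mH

Step 1 — Angular frequency: ω = 2π·f = 2π·56 = 351.9 rad/s.
Step 2 — Component impedances:
  Z1: Z = 1/(jωC) = -j/(ω·C) = 0 - j1553 Ω
  Z2: Z = 1/(jωC) = -j/(ω·C) = 0 - j1.179e+04 Ω
  Z3: Z = 1/(jωC) = -j/(ω·C) = 0 - j1.974e+04 Ω
  Z4: Z = 1/(jωC) = -j/(ω·C) = 0 - j284.2 Ω
  Z5: Z = jωL = j·351.9·0.0541 = 0 + j19.04 Ω
Step 3 — Bridge requires nodal analysis (the Z5 bridge couples midpoints C and D, so the two paths cannot be reduced to a simple series/parallel combination). Setting node B to ground and injecting 1 A at node A, the 3-node admittance system at A, C, D solves to V_A = Z_AB = 0 - j1702 Ω = 1702∠-90.0° Ω.
Step 4 — Power factor: PF = cos(φ) = Re(Z)/|Z| = 0/1702 = 0.
Step 5 — Type: Im(Z) = -1702 ⇒ leading (phase φ = -90.0°).

PF = 0 (leading, φ = -90.0°)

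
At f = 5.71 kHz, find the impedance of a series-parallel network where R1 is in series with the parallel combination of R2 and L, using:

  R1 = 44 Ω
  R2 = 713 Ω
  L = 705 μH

Step 1 — Angular frequency: ω = 2π·f = 2π·5710 = 3.588e+04 rad/s.
Step 2 — Component impedances:
  R1: Z = R = 44 Ω
  R2: Z = R = 713 Ω
  L: Z = jωL = j·3.588e+04·0.000705 = 0 + j25.29 Ω
Step 3 — Parallel branch: R2 || L = 1/(1/R2 + 1/L) = 0.8961 + j25.26 Ω.
Step 4 — Series with R1: Z_total = R1 + (R2 || L) = 44.9 + j25.26 Ω = 51.52∠29.4° Ω.

Z = 44.9 + j25.26 Ω = 51.52∠29.4° Ω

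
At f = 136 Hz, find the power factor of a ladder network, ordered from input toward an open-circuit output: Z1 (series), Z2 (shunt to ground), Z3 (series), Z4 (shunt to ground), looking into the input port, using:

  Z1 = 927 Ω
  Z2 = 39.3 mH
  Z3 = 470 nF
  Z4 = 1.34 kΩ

Step 1 — Angular frequency: ω = 2π·f = 2π·136 = 854.5 rad/s.
Step 2 — Component impedances:
  Z1: Z = R = 927 Ω
  Z2: Z = jωL = j·854.5·0.0393 = 0 + j33.58 Ω
  Z3: Z = 1/(jωC) = -j/(ω·C) = 0 - j2490 Ω
  Z4: Z = R = 1340 Ω
Step 3 — Ladder network (open output): work backward from the far end, alternating series and parallel combinations. Z_in = 927.2 + j33.94 Ω = 927.8∠2.1° Ω.
Step 4 — Power factor: PF = cos(φ) = Re(Z)/|Z| = 927.19/927.81 = 0.9993.
Step 5 — Type: Im(Z) = 33.94 ⇒ lagging (phase φ = 2.1°).

PF = 0.9993 (lagging, φ = 2.1°)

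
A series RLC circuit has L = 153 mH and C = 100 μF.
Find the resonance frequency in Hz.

Step 1 — Resonance condition Im(Z)=0 gives ω₀ = 1/√(LC).
Step 2 — ω₀ = 1/√(0.153·0.0001) = 255.7 rad/s.
Step 3 — f₀ = ω₀/(2π) = 40.69 Hz.

f₀ = 40.69 Hz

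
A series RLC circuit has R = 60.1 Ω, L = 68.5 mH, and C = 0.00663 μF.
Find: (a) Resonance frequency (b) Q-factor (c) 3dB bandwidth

Step 1 — Resonance: ω₀ = 1/√(LC) = 1/√(0.0685·6.63e-09) = 4.692e+04 rad/s.
Step 2 — f₀ = ω₀/(2π) = 7468 Hz.
Step 3 — Series Q: Q = ω₀L/R = 4.692e+04·0.0685/60.1 = 53.48.
Step 4 — Bandwidth: Δω = ω₀/Q = 877.4 rad/s; BW = Δω/(2π) = 139.6 Hz.

(a) f₀ = 7468 Hz  (b) Q = 53.48  (c) BW = 139.6 Hz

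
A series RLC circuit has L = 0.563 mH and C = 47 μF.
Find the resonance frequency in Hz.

Step 1 — Resonance condition Im(Z)=0 gives ω₀ = 1/√(LC).
Step 2 — ω₀ = 1/√(0.000563·4.7e-05) = 6147 rad/s.
Step 3 — f₀ = ω₀/(2π) = 978.4 Hz.

f₀ = 978.4 Hz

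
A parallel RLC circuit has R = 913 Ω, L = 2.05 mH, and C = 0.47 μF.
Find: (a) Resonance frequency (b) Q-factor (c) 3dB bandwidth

Step 1 — Resonance: ω₀ = 1/√(LC) = 1/√(0.00205·4.7e-07) = 3.222e+04 rad/s.
Step 2 — f₀ = ω₀/(2π) = 5127 Hz.
Step 3 — Parallel Q: Q = R/(ω₀L) = 913/(3.222e+04·0.00205) = 13.82.
Step 4 — Bandwidth: Δω = ω₀/Q = 2330 rad/s; BW = Δω/(2π) = 370.9 Hz.

(a) f₀ = 5127 Hz  (b) Q = 13.82  (c) BW = 370.9 Hz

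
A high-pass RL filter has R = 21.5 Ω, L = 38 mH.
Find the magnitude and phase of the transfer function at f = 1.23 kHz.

Step 1 — Angular frequency: ω = 2π·1230 = 7728 rad/s.
Step 2 — Transfer function: H(jω) = jωL/(R + jωL).
Step 3 — Numerator jωL = j·293.7; denominator R + jωL = 21.5 + j293.7.
Step 4 — H = 0.9947 + j0.07282.
Step 5 — Magnitude: |H| = 0.9973 (-0.0 dB); phase: φ = 4.2°.

|H| = 0.9973 (-0.0 dB), φ = 4.2°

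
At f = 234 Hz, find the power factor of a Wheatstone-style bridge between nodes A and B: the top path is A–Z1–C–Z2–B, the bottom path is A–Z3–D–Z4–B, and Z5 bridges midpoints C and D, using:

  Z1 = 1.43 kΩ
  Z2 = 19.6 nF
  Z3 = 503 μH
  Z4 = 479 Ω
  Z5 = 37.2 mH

Step 1 — Angular frequency: ω = 2π·f = 2π·234 = 1470 rad/s.
Step 2 — Component impedances:
  Z1: Z = R = 1430 Ω
  Z2: Z = 1/(jωC) = -j/(ω·C) = 0 - j3.47e+04 Ω
  Z3: Z = jωL = j·1470·0.000503 = 0 + j0.7395 Ω
  Z4: Z = R = 479 Ω
  Z5: Z = jωL = j·1470·0.0372 = 0 + j54.69 Ω
Step 3 — Bridge requires nodal analysis (the Z5 bridge couples midpoints C and D, so the two paths cannot be reduced to a simple series/parallel combination). Setting node B to ground and injecting 1 A at node A, the 3-node admittance system at A, C, D solves to V_A = Z_AB = 478.9 - j5.881 Ω = 478.9∠-0.7° Ω.
Step 4 — Power factor: PF = cos(φ) = Re(Z)/|Z| = 478.91/478.94 = 0.9999.
Step 5 — Type: Im(Z) = -5.881 ⇒ leading (phase φ = -0.7°).

PF = 0.9999 (leading, φ = -0.7°)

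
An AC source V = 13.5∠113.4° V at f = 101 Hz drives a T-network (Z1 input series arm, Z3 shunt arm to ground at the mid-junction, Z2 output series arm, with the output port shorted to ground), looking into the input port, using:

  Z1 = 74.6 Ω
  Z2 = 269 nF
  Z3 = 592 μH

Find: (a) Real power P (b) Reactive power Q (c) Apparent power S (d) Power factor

Step 1 — Angular frequency: ω = 2π·f = 2π·101 = 634.6 rad/s.
Step 2 — Component impedances:
  Z1: Z = R = 74.6 Ω
  Z2: Z = 1/(jωC) = -j/(ω·C) = 0 - j5858 Ω
  Z3: Z = jωL = j·634.6·0.000592 = 0 + j0.3757 Ω
Step 3 — With the output port shorted to ground, the output series arm Z2 runs from the junction to ground; the shunt arm Z3 also runs from the junction to ground. They appear in parallel: Z3 || Z2 = 0 + j0.3757 Ω.
Step 4 — Series with input arm Z1: Z_in = Z1 + (Z3 || Z2) = 74.6 + j0.3757 Ω = 74.6∠0.3° Ω.
Step 5 — Source phasor: V = 13.5∠113.4° V = -5.361 + j12.39 V.
Step 6 — Current: I = V / Z = -0.07103 + j0.1664 A = 0.181∠113.1° A.
Step 7 — Complex power: S = V·I* = 2.443 + j0.0123 VA.
Step 8 — Real power: P = Re(S) = 2.443 W.
Step 9 — Reactive power: Q = Im(S) = 0.0123 VAR.
Step 10 — Apparent power: |S| = 2.443 VA.
Step 11 — Power factor: PF = P/|S| = 1 (lagging).

(a) P = 2.443 W  (b) Q = 0.0123 VAR  (c) S = 2.443 VA  (d) PF = 1 (lagging)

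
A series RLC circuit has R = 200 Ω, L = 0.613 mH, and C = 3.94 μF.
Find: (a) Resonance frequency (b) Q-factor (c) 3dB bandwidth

Step 1 — Resonance condition Im(Z)=0 gives ω₀ = 1/√(LC).
Step 2 — ω₀ = 1/√(0.000613·3.94e-06) = 2.035e+04 rad/s.
Step 3 — f₀ = ω₀/(2π) = 3238 Hz.
Step 4 — Series Q: Q = ω₀L/R = 2.035e+04·0.000613/200 = 0.06237.
Step 5 — 3dB bandwidth: Δω = ω₀/Q = 3.263e+05 rad/s; BW = Δω/(2π) = 5.193e+04 Hz.

(a) f₀ = 3238 Hz  (b) Q = 0.06237  (c) BW = 5.193e+04 Hz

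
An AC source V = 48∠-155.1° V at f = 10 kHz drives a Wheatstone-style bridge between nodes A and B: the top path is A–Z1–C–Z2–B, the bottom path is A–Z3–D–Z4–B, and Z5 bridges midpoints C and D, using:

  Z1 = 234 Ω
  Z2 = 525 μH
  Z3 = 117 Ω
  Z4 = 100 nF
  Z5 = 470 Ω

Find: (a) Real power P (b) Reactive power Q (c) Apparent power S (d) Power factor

Step 1 — Angular frequency: ω = 2π·f = 2π·1e+04 = 6.283e+04 rad/s.
Step 2 — Component impedances:
  Z1: Z = R = 234 Ω
  Z2: Z = jωL = j·6.283e+04·0.000525 = 0 + j32.99 Ω
  Z3: Z = R = 117 Ω
  Z4: Z = 1/(jωC) = -j/(ω·C) = 0 - j159.2 Ω
  Z5: Z = R = 470 Ω
Step 3 — Bridge requires nodal analysis (the Z5 bridge couples midpoints C and D, so the two paths cannot be reduced to a simple series/parallel combination). Setting node B to ground and injecting 1 A at node A, the 3-node admittance system at A, C, D solves to V_A = Z_AB = 126.9 - j36.34 Ω = 132∠-16.0° Ω.
Step 4 — Source phasor: V = 48∠-155.1° V = -43.54 - j20.21 V.
Step 5 — Current: I = V / Z = -0.2749 - j0.2379 A = 0.3635∠-139.1° A.
Step 6 — Complex power: S = V·I* = 16.78 - j4.802 VA.
Step 7 — Real power: P = Re(S) = 16.78 W.
Step 8 — Reactive power: Q = Im(S) = -4.802 VAR.
Step 9 — Apparent power: |S| = 17.45 VA.
Step 10 — Power factor: PF = P/|S| = 0.9614 (leading).

(a) P = 16.78 W  (b) Q = -4.802 VAR  (c) S = 17.45 VA  (d) PF = 0.9614 (leading)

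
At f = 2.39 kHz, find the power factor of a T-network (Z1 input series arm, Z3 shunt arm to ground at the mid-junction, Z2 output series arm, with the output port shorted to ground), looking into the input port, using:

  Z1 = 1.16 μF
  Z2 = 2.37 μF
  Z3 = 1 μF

Step 1 — Angular frequency: ω = 2π·f = 2π·2390 = 1.502e+04 rad/s.
Step 2 — Component impedances:
  Z1: Z = 1/(jωC) = -j/(ω·C) = 0 - j57.41 Ω
  Z2: Z = 1/(jωC) = -j/(ω·C) = 0 - j28.1 Ω
  Z3: Z = 1/(jωC) = -j/(ω·C) = 0 - j66.59 Ω
Step 3 — With the output port shorted to ground, the output series arm Z2 runs from the junction to ground; the shunt arm Z3 also runs from the junction to ground. They appear in parallel: Z3 || Z2 = 0 - j19.76 Ω.
Step 4 — Series with input arm Z1: Z_in = Z1 + (Z3 || Z2) = 0 - j77.17 Ω = 77.17∠-90.0° Ω.
Step 5 — Power factor: PF = cos(φ) = Re(Z)/|Z| = 0/77.17 = 0.
Step 6 — Type: Im(Z) = -77.17 ⇒ leading (phase φ = -90.0°).

PF = 0 (leading, φ = -90.0°)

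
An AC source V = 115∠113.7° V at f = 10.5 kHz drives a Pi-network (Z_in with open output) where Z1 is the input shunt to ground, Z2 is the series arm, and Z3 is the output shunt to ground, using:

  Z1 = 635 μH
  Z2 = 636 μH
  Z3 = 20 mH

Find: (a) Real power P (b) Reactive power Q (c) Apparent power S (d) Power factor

Step 1 — Angular frequency: ω = 2π·f = 2π·1.05e+04 = 6.597e+04 rad/s.
Step 2 — Component impedances:
  Z1: Z = jωL = j·6.597e+04·0.000635 = 0 + j41.89 Ω
  Z2: Z = jωL = j·6.597e+04·0.000636 = 0 + j41.96 Ω
  Z3: Z = jωL = j·6.597e+04·0.02 = 0 + j1319 Ω
Step 3 — With open output, the series arm Z2 and the output shunt Z3 appear in series to ground: Z2 + Z3 = 0 + j1361 Ω.
Step 4 — Parallel with input shunt Z1: Z_in = Z1 || (Z2 + Z3) = 0 + j40.64 Ω = 40.64∠90.0° Ω.
Step 5 — Source phasor: V = 115∠113.7° V = -46.22 + j105.3 V.
Step 6 — Current: I = V / Z = 2.591 + j1.137 A = 2.83∠23.7° A.
Step 7 — Complex power: S = V·I* = 0 + j325.4 VA.
Step 8 — Real power: P = Re(S) = 0 W.
Step 9 — Reactive power: Q = Im(S) = 325.4 VAR.
Step 10 — Apparent power: |S| = 325.4 VA.
Step 11 — Power factor: PF = P/|S| = 0 (lagging).

(a) P = 0 W  (b) Q = 325.4 VAR  (c) S = 325.4 VA  (d) PF = 0 (lagging)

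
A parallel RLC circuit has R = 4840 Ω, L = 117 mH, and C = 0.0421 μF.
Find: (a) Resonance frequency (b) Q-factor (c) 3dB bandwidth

Step 1 — Resonance: ω₀ = 1/√(LC) = 1/√(0.117·4.21e-08) = 1.425e+04 rad/s.
Step 2 — f₀ = ω₀/(2π) = 2268 Hz.
Step 3 — Parallel Q: Q = R/(ω₀L) = 4840/(1.425e+04·0.117) = 2.903.
Step 4 — Bandwidth: Δω = ω₀/Q = 4908 rad/s; BW = Δω/(2π) = 781.1 Hz.

(a) f₀ = 2268 Hz  (b) Q = 2.903  (c) BW = 781.1 Hz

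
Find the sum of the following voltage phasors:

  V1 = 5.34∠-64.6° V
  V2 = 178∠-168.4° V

Step 1 — Convert each phasor to rectangular form:
  V1 = 5.34·(cos(-64.6°) + j·sin(-64.6°)) = 2.291 - j4.824 V
  V2 = 178·(cos(-168.4°) + j·sin(-168.4°)) = -174.4 - j35.79 V
Step 2 — Sum components: V_total = -172.1 - j40.62 V.
Step 3 — Convert to polar: |V_total| = 176.8 V, ∠V_total = -166.7°.

V_total = 176.8∠-166.7° V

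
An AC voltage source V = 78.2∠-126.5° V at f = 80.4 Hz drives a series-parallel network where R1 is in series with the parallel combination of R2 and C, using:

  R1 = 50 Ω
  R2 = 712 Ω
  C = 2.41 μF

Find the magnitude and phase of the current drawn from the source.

Step 1 — Angular frequency: ω = 2π·f = 2π·80.4 = 505.2 rad/s.
Step 2 — Component impedances:
  R1: Z = R = 50 Ω
  R2: Z = R = 712 Ω
  C: Z = 1/(jωC) = -j/(ω·C) = 0 - j821.4 Ω
Step 3 — Parallel branch: R2 || C = 1/(1/R2 + 1/C) = 406.5 - j352.4 Ω.
Step 4 — Series with R1: Z_total = R1 + (R2 || C) = 456.5 - j352.4 Ω = 576.7∠-37.7° Ω.
Step 5 — Source phasor: V = 78.2∠-126.5° V = -46.52 - j62.86 V.
Step 6 — Ohm's law: I = V / Z_total = (-46.52 - j62.86) / (456.5 - j352.4) = 0.002755 - j0.1356 A.
Step 7 — Convert to polar: |I| = 0.1356 A, ∠I = -88.8°.

I = 0.1356∠-88.8° A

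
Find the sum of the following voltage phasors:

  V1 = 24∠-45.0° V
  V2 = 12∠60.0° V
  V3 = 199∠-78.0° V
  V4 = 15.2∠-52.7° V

Step 1 — Convert each phasor to rectangular form:
  V1 = 24·(cos(-45.0°) + j·sin(-45.0°)) = 16.97 - j16.97 V
  V2 = 12·(cos(60.0°) + j·sin(60.0°)) = 6 + j10.39 V
  V3 = 199·(cos(-78.0°) + j·sin(-78.0°)) = 41.37 - j194.7 V
  V4 = 15.2·(cos(-52.7°) + j·sin(-52.7°)) = 9.211 - j12.09 V
Step 2 — Sum components: V_total = 73.56 - j213.3 V.
Step 3 — Convert to polar: |V_total| = 225.6 V, ∠V_total = -71.0°.

V_total = 225.6∠-71.0° V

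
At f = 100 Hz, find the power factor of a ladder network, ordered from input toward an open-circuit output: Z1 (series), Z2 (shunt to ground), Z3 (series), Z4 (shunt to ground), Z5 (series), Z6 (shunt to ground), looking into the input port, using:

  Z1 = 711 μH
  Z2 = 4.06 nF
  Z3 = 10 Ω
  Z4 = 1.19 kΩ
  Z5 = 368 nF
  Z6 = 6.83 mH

Step 1 — Angular frequency: ω = 2π·f = 2π·100 = 628.3 rad/s.
Step 2 — Component impedances:
  Z1: Z = jωL = j·628.3·0.000711 = 0 + j0.4467 Ω
  Z2: Z = 1/(jωC) = -j/(ω·C) = 0 - j3.92e+05 Ω
  Z3: Z = R = 10 Ω
  Z4: Z = R = 1190 Ω
  Z5: Z = 1/(jωC) = -j/(ω·C) = 0 - j4325 Ω
  Z6: Z = jωL = j·628.3·0.00683 = 0 + j4.291 Ω
Step 3 — Ladder network (open output): work backward from the far end, alternating series and parallel combinations. Z_in = 1114 - j307.1 Ω = 1156∠-15.4° Ω.
Step 4 — Power factor: PF = cos(φ) = Re(Z)/|Z| = 1114.4/1155.9 = 0.9641.
Step 5 — Type: Im(Z) = -307.1 ⇒ leading (phase φ = -15.4°).

PF = 0.9641 (leading, φ = -15.4°)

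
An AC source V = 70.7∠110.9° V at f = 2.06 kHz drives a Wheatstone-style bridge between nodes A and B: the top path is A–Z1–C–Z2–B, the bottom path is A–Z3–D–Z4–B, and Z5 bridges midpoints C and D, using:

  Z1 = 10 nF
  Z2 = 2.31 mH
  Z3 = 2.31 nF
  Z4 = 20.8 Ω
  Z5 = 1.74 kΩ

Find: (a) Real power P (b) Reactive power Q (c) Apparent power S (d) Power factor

Step 1 — Angular frequency: ω = 2π·f = 2π·2060 = 1.294e+04 rad/s.
Step 2 — Component impedances:
  Z1: Z = 1/(jωC) = -j/(ω·C) = 0 - j7726 Ω
  Z2: Z = jωL = j·1.294e+04·0.00231 = 0 + j29.9 Ω
  Z3: Z = 1/(jωC) = -j/(ω·C) = 0 - j3.345e+04 Ω
  Z4: Z = R = 20.8 Ω
  Z5: Z = R = 1740 Ω
Step 3 — Bridge requires nodal analysis (the Z5 bridge couples midpoints C and D, so the two paths cannot be reduced to a simple series/parallel combination). Setting node B to ground and injecting 1 A at node A, the 3-node admittance system at A, C, D solves to V_A = Z_AB = 1.057 - j6256 Ω = 6256∠-90.0° Ω.
Step 4 — Source phasor: V = 70.7∠110.9° V = -25.22 + j66.05 V.
Step 5 — Current: I = V / Z = -0.01056 - j0.00403 A = 0.0113∠-159.1° A.
Step 6 — Complex power: S = V·I* = 0.0001349 - j0.7989 VA.
Step 7 — Real power: P = Re(S) = 0.0001349 W.
Step 8 — Reactive power: Q = Im(S) = -0.7989 VAR.
Step 9 — Apparent power: |S| = 0.7989 VA.
Step 10 — Power factor: PF = P/|S| = 0.0001689 (leading).

(a) P = 0.0001349 W  (b) Q = -0.7989 VAR  (c) S = 0.7989 VA  (d) PF = 0.0001689 (leading)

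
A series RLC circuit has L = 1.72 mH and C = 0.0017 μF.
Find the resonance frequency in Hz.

Step 1 — Resonance condition Im(Z)=0 gives ω₀ = 1/√(LC).
Step 2 — ω₀ = 1/√(0.00172·1.7e-09) = 5.848e+05 rad/s.
Step 3 — f₀ = ω₀/(2π) = 9.307e+04 Hz.

f₀ = 9.307e+04 Hz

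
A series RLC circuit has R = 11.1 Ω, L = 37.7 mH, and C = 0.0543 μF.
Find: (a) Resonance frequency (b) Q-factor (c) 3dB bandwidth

Step 1 — Resonance condition Im(Z)=0 gives ω₀ = 1/√(LC).
Step 2 — ω₀ = 1/√(0.0377·5.43e-08) = 2.21e+04 rad/s.
Step 3 — f₀ = ω₀/(2π) = 3518 Hz.
Step 4 — Series Q: Q = ω₀L/R = 2.21e+04·0.0377/11.1 = 75.07.
Step 5 — 3dB bandwidth: Δω = ω₀/Q = 294.4 rad/s; BW = Δω/(2π) = 46.86 Hz.

(a) f₀ = 3518 Hz  (b) Q = 75.07  (c) BW = 46.86 Hz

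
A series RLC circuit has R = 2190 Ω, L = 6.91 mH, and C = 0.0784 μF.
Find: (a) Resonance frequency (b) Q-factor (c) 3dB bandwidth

Step 1 — Resonance: ω₀ = 1/√(LC) = 1/√(0.00691·7.84e-08) = 4.296e+04 rad/s.
Step 2 — f₀ = ω₀/(2π) = 6838 Hz.
Step 3 — Series Q: Q = ω₀L/R = 4.296e+04·0.00691/2190 = 0.1356.
Step 4 — Bandwidth: Δω = ω₀/Q = 3.169e+05 rad/s; BW = Δω/(2π) = 5.044e+04 Hz.

(a) f₀ = 6838 Hz  (b) Q = 0.1356  (c) BW = 5.044e+04 Hz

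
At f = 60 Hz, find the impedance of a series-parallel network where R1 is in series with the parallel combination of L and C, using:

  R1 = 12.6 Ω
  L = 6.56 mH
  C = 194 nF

Step 1 — Angular frequency: ω = 2π·f = 2π·60 = 377 rad/s.
Step 2 — Component impedances:
  R1: Z = R = 12.6 Ω
  L: Z = jωL = j·377·0.00656 = 0 + j2.473 Ω
  C: Z = 1/(jωC) = -j/(ω·C) = 0 - j1.367e+04 Ω
Step 3 — Parallel branch: L || C = 1/(1/L + 1/C) = 0 + j2.474 Ω.
Step 4 — Series with R1: Z_total = R1 + (L || C) = 12.6 + j2.474 Ω = 12.84∠11.1° Ω.

Z = 12.6 + j2.474 Ω = 12.84∠11.1° Ω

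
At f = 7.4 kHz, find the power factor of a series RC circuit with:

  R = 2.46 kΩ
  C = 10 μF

Step 1 — Angular frequency: ω = 2π·f = 2π·7400 = 4.65e+04 rad/s.
Step 2 — Component impedances:
  R: Z = R = 2460 Ω
  C: Z = 1/(jωC) = -j/(ω·C) = 0 - j2.151 Ω
Step 3 — Series combination: Z_total = R + C = 2460 - j2.151 Ω = 2460∠-0.1° Ω.
Step 4 — Power factor: PF = cos(φ) = Re(Z)/|Z| = 2460/2460 = 1.
Step 5 — Type: Im(Z) = -2.151 ⇒ leading (phase φ = -0.1°).

PF = 1 (leading, φ = -0.1°)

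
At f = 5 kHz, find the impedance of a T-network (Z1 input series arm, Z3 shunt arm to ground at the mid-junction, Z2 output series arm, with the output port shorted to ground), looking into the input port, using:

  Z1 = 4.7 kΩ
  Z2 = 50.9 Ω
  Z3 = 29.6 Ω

Step 1 — Angular frequency: ω = 2π·f = 2π·5000 = 3.142e+04 rad/s.
Step 2 — Component impedances:
  Z1: Z = R = 4700 Ω
  Z2: Z = R = 50.9 Ω
  Z3: Z = R = 29.6 Ω
Step 3 — With the output port shorted to ground, the output series arm Z2 runs from the junction to ground; the shunt arm Z3 also runs from the junction to ground. They appear in parallel: Z3 || Z2 = 18.72 Ω.
Step 4 — Series with input arm Z1: Z_in = Z1 + (Z3 || Z2) = 4719 Ω = 4719∠0.0° Ω.

Z = 4719 Ω = 4719∠0.0° Ω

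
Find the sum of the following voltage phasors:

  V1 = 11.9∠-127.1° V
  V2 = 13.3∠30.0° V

Step 1 — Convert each phasor to rectangular form:
  V1 = 11.9·(cos(-127.1°) + j·sin(-127.1°)) = -7.178 - j9.491 V
  V2 = 13.3·(cos(30.0°) + j·sin(30.0°)) = 11.52 + j6.65 V
Step 2 — Sum components: V_total = 4.34 - j2.841 V.
Step 3 — Convert to polar: |V_total| = 5.187 V, ∠V_total = -33.2°.

V_total = 5.187∠-33.2° V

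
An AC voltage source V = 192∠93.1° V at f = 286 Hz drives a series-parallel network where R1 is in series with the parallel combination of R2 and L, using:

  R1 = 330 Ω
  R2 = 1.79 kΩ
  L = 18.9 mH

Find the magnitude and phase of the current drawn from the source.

Step 1 — Angular frequency: ω = 2π·f = 2π·286 = 1797 rad/s.
Step 2 — Component impedances:
  R1: Z = R = 330 Ω
  R2: Z = R = 1790 Ω
  L: Z = jωL = j·1797·0.0189 = 0 + j33.96 Ω
Step 3 — Parallel branch: R2 || L = 1/(1/R2 + 1/L) = 0.6442 + j33.95 Ω.
Step 4 — Series with R1: Z_total = R1 + (R2 || L) = 330.6 + j33.95 Ω = 332.4∠5.9° Ω.
Step 5 — Source phasor: V = 192∠93.1° V = -10.38 + j191.7 V.
Step 6 — Ohm's law: I = V / Z_total = (-10.38 + j191.7) / (330.6 + j33.95) = 0.02784 + j0.577 A.
Step 7 — Convert to polar: |I| = 0.5776 A, ∠I = 87.2°.

I = 0.5776∠87.2° A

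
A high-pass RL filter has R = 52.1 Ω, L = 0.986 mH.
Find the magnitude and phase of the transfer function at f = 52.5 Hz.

Step 1 — Angular frequency: ω = 2π·52.5 = 329.9 rad/s.
Step 2 — Transfer function: H(jω) = jωL/(R + jωL).
Step 3 — Numerator jωL = j·0.3252; denominator R + jωL = 52.1 + j0.3252.
Step 4 — H = 3.897e-05 + j0.006243.
Step 5 — Magnitude: |H| = 0.006243 (-44.1 dB); phase: φ = 89.6°.

|H| = 0.006243 (-44.1 dB), φ = 89.6°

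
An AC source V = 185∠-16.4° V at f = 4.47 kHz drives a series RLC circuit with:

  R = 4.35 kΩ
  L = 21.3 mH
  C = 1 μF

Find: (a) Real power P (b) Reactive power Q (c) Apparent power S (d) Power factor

Step 1 — Angular frequency: ω = 2π·f = 2π·4470 = 2.809e+04 rad/s.
Step 2 — Component impedances:
  R: Z = R = 4350 Ω
  L: Z = jωL = j·2.809e+04·0.0213 = 0 + j598.2 Ω
  C: Z = 1/(jωC) = -j/(ω·C) = 0 - j35.61 Ω
Step 3 — Series combination: Z_total = R + L + C = 4350 + j562.6 Ω = 4386∠7.4° Ω.
Step 4 — Source phasor: V = 185∠-16.4° V = 177.5 - j52.23 V.
Step 5 — Current: I = V / Z = 0.0386 - j0.017 A = 0.04218∠-23.8° A.
Step 6 — Complex power: S = V·I* = 7.738 + j1.001 VA.
Step 7 — Real power: P = Re(S) = 7.738 W.
Step 8 — Reactive power: Q = Im(S) = 1.001 VAR.
Step 9 — Apparent power: |S| = 7.803 VA.
Step 10 — Power factor: PF = P/|S| = 0.9917 (lagging).

(a) P = 7.738 W  (b) Q = 1.001 VAR  (c) S = 7.803 VA  (d) PF = 0.9917 (lagging)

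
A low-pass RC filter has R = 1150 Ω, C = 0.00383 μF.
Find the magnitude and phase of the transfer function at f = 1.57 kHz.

Step 1 — Angular frequency: ω = 2π·1570 = 9865 rad/s.
Step 2 — Transfer function: H(jω) = 1/(1 + jωRC).
Step 3 — Denominator: 1 + jωRC = 1 + j·9865·1150·3.83e-09 = 1 + j0.04345.
Step 4 — H = 0.9981 - j0.04337.
Step 5 — Magnitude: |H| = 0.9991 (-0.0 dB); phase: φ = -2.5°.

|H| = 0.9991 (-0.0 dB), φ = -2.5°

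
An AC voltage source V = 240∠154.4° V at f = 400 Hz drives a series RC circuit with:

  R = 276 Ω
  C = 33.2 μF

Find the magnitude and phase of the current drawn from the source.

Step 1 — Angular frequency: ω = 2π·f = 2π·400 = 2513 rad/s.
Step 2 — Component impedances:
  R: Z = R = 276 Ω
  C: Z = 1/(jωC) = -j/(ω·C) = 0 - j11.98 Ω
Step 3 — Series combination: Z_total = R + C = 276 - j11.98 Ω = 276.3∠-2.5° Ω.
Step 4 — Source phasor: V = 240∠154.4° V = -216.4 + j103.7 V.
Step 5 — Ohm's law: I = V / Z_total = (-216.4 + j103.7) / (276 - j11.98) = -0.799 + j0.341 A.
Step 6 — Convert to polar: |I| = 0.8687 A, ∠I = 156.9°.

I = 0.8687∠156.9° A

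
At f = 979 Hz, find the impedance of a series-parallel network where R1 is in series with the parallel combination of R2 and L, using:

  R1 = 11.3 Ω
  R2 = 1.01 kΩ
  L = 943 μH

Step 1 — Angular frequency: ω = 2π·f = 2π·979 = 6151 rad/s.
Step 2 — Component impedances:
  R1: Z = R = 11.3 Ω
  R2: Z = R = 1010 Ω
  L: Z = jωL = j·6151·0.000943 = 0 + j5.801 Ω
Step 3 — Parallel branch: R2 || L = 1/(1/R2 + 1/L) = 0.03331 + j5.8 Ω.
Step 4 — Series with R1: Z_total = R1 + (R2 || L) = 11.33 + j5.8 Ω = 12.73∠27.1° Ω.

Z = 11.33 + j5.8 Ω = 12.73∠27.1° Ω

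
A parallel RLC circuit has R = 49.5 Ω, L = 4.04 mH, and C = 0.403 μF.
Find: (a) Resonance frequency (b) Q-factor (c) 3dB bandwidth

Step 1 — Resonance: ω₀ = 1/√(LC) = 1/√(0.00404·4.03e-07) = 2.478e+04 rad/s.
Step 2 — f₀ = ω₀/(2π) = 3944 Hz.
Step 3 — Parallel Q: Q = R/(ω₀L) = 49.5/(2.478e+04·0.00404) = 0.4944.
Step 4 — Bandwidth: Δω = ω₀/Q = 5.013e+04 rad/s; BW = Δω/(2π) = 7978 Hz.

(a) f₀ = 3944 Hz  (b) Q = 0.4944  (c) BW = 7978 Hz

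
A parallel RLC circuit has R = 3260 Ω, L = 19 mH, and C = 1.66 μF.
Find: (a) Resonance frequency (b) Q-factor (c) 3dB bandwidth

Step 1 — Resonance: ω₀ = 1/√(LC) = 1/√(0.019·1.66e-06) = 5631 rad/s.
Step 2 — f₀ = ω₀/(2π) = 896.2 Hz.
Step 3 — Parallel Q: Q = R/(ω₀L) = 3260/(5631·0.019) = 30.47.
Step 4 — Bandwidth: Δω = ω₀/Q = 184.8 rad/s; BW = Δω/(2π) = 29.41 Hz.

(a) f₀ = 896.2 Hz  (b) Q = 30.47  (c) BW = 29.41 Hz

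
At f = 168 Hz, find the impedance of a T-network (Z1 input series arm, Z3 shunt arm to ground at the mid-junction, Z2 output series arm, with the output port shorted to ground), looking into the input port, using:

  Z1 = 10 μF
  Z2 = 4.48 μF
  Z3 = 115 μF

Step 1 — Angular frequency: ω = 2π·f = 2π·168 = 1056 rad/s.
Step 2 — Component impedances:
  Z1: Z = 1/(jωC) = -j/(ω·C) = 0 - j94.74 Ω
  Z2: Z = 1/(jωC) = -j/(ω·C) = 0 - j211.5 Ω
  Z3: Z = 1/(jωC) = -j/(ω·C) = 0 - j8.238 Ω
Step 3 — With the output port shorted to ground, the output series arm Z2 runs from the junction to ground; the shunt arm Z3 also runs from the junction to ground. They appear in parallel: Z3 || Z2 = 0 - j7.929 Ω.
Step 4 — Series with input arm Z1: Z_in = Z1 + (Z3 || Z2) = 0 - j102.7 Ω = 102.7∠-90.0° Ω.

Z = 0 - j102.7 Ω = 102.7∠-90.0° Ω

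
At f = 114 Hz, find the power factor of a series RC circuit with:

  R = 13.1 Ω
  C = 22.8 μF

Step 1 — Angular frequency: ω = 2π·f = 2π·114 = 716.3 rad/s.
Step 2 — Component impedances:
  R: Z = R = 13.1 Ω
  C: Z = 1/(jωC) = -j/(ω·C) = 0 - j61.23 Ω
Step 3 — Series combination: Z_total = R + C = 13.1 - j61.23 Ω = 62.62∠-77.9° Ω.
Step 4 — Power factor: PF = cos(φ) = Re(Z)/|Z| = 13.1/62.62 = 0.2092.
Step 5 — Type: Im(Z) = -61.23 ⇒ leading (phase φ = -77.9°).

PF = 0.2092 (leading, φ = -77.9°)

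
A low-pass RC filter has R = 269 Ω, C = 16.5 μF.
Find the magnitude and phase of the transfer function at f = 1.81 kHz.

Step 1 — Angular frequency: ω = 2π·1810 = 1.137e+04 rad/s.
Step 2 — Transfer function: H(jω) = 1/(1 + jωRC).
Step 3 — Denominator: 1 + jωRC = 1 + j·1.137e+04·269·1.65e-05 = 1 + j50.48.
Step 4 — H = 0.0003923 - j0.0198.
Step 5 — Magnitude: |H| = 0.01981 (-34.1 dB); phase: φ = -88.9°.

|H| = 0.01981 (-34.1 dB), φ = -88.9°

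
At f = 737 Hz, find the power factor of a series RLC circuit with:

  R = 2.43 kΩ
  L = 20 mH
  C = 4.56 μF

Step 1 — Angular frequency: ω = 2π·f = 2π·737 = 4631 rad/s.
Step 2 — Component impedances:
  R: Z = R = 2430 Ω
  L: Z = jωL = j·4631·0.02 = 0 + j92.61 Ω
  C: Z = 1/(jωC) = -j/(ω·C) = 0 - j47.36 Ω
Step 3 — Series combination: Z_total = R + L + C = 2430 + j45.26 Ω = 2430∠1.1° Ω.
Step 4 — Power factor: PF = cos(φ) = Re(Z)/|Z| = 2430/2430.4 = 0.9998.
Step 5 — Type: Im(Z) = 45.26 ⇒ lagging (phase φ = 1.1°).

PF = 0.9998 (lagging, φ = 1.1°)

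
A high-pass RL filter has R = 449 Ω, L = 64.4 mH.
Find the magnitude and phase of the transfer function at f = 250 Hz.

Step 1 — Angular frequency: ω = 2π·250 = 1571 rad/s.
Step 2 — Transfer function: H(jω) = jωL/(R + jωL).
Step 3 — Numerator jωL = j·101.2; denominator R + jωL = 449 + j101.2.
Step 4 — H = 0.04831 + j0.2144.
Step 5 — Magnitude: |H| = 0.2198 (-13.2 dB); phase: φ = 77.3°.

|H| = 0.2198 (-13.2 dB), φ = 77.3°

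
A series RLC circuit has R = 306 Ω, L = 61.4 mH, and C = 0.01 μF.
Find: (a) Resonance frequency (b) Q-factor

Step 1 — Resonance condition Im(Z)=0 gives ω₀ = 1/√(LC).
Step 2 — ω₀ = 1/√(0.0614·1e-08) = 4.036e+04 rad/s.
Step 3 — f₀ = ω₀/(2π) = 6423 Hz.
Step 4 — Series Q: Q = ω₀L/R = 4.036e+04·0.0614/306 = 8.098.

(a) f₀ = 6423 Hz  (b) Q = 8.098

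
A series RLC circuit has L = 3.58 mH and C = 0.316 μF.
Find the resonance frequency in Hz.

Step 1 — Resonance condition Im(Z)=0 gives ω₀ = 1/√(LC).
Step 2 — ω₀ = 1/√(0.00358·3.16e-07) = 2.973e+04 rad/s.
Step 3 — f₀ = ω₀/(2π) = 4732 Hz.

f₀ = 4732 Hz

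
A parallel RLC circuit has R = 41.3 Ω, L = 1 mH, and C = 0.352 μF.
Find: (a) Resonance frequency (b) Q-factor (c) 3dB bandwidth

Step 1 — Resonance: ω₀ = 1/√(LC) = 1/√(0.001·3.52e-07) = 5.33e+04 rad/s.
Step 2 — f₀ = ω₀/(2π) = 8483 Hz.
Step 3 — Parallel Q: Q = R/(ω₀L) = 41.3/(5.33e+04·0.001) = 0.7749.
Step 4 — Bandwidth: Δω = ω₀/Q = 6.879e+04 rad/s; BW = Δω/(2π) = 1.095e+04 Hz.

(a) f₀ = 8483 Hz  (b) Q = 0.7749  (c) BW = 1.095e+04 Hz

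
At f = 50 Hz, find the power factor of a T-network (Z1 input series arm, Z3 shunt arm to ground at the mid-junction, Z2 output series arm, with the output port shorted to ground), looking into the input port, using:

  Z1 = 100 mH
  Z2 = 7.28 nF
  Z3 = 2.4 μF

Step 1 — Angular frequency: ω = 2π·f = 2π·50 = 314.2 rad/s.
Step 2 — Component impedances:
  Z1: Z = jωL = j·314.2·0.1 = 0 + j31.42 Ω
  Z2: Z = 1/(jωC) = -j/(ω·C) = 0 - j4.372e+05 Ω
  Z3: Z = 1/(jωC) = -j/(ω·C) = 0 - j1326 Ω
Step 3 — With the output port shorted to ground, the output series arm Z2 runs from the junction to ground; the shunt arm Z3 also runs from the junction to ground. They appear in parallel: Z3 || Z2 = 0 - j1322 Ω.
Step 4 — Series with input arm Z1: Z_in = Z1 + (Z3 || Z2) = 0 - j1291 Ω = 1291∠-90.0° Ω.
Step 5 — Power factor: PF = cos(φ) = Re(Z)/|Z| = 0/1291 = 0.
Step 6 — Type: Im(Z) = -1291 ⇒ leading (phase φ = -90.0°).

PF = 0 (leading, φ = -90.0°)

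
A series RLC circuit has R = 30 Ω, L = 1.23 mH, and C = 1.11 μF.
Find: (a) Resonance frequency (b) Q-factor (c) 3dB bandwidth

Step 1 — Resonance: ω₀ = 1/√(LC) = 1/√(0.00123·1.11e-06) = 2.706e+04 rad/s.
Step 2 — f₀ = ω₀/(2π) = 4307 Hz.
Step 3 — Series Q: Q = ω₀L/R = 2.706e+04·0.00123/30 = 1.11.
Step 4 — Bandwidth: Δω = ω₀/Q = 2.439e+04 rad/s; BW = Δω/(2π) = 3882 Hz.

(a) f₀ = 4307 Hz  (b) Q = 1.11  (c) BW = 3882 Hz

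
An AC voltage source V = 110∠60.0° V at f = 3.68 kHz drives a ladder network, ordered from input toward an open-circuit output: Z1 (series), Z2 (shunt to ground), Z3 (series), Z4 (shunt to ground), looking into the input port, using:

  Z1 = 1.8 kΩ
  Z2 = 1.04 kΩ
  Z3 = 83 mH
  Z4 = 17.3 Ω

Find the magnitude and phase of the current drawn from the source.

Step 1 — Angular frequency: ω = 2π·f = 2π·3680 = 2.312e+04 rad/s.
Step 2 — Component impedances:
  Z1: Z = R = 1800 Ω
  Z2: Z = R = 1040 Ω
  Z3: Z = jωL = j·2.312e+04·0.083 = 0 + j1919 Ω
  Z4: Z = R = 17.3 Ω
Step 3 — Ladder network (open output): work backward from the far end, alternating series and parallel combinations. Z_in = 2602 + j432.4 Ω = 2637∠9.4° Ω.
Step 4 — Source phasor: V = 110∠60.0° V = 55 + j95.26 V.
Step 5 — Ohm's law: I = V / Z_total = (55 + j95.26) / (2602 + j432.4) = 0.02649 + j0.03221 A.
Step 6 — Convert to polar: |I| = 0.04171 A, ∠I = 50.6°.

I = 0.04171∠50.6° A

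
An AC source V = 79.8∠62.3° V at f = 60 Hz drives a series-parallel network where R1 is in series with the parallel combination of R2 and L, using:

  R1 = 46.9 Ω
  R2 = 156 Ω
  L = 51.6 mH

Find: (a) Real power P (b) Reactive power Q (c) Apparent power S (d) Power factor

Step 1 — Angular frequency: ω = 2π·f = 2π·60 = 377 rad/s.
Step 2 — Component impedances:
  R1: Z = R = 46.9 Ω
  R2: Z = R = 156 Ω
  L: Z = jωL = j·377·0.0516 = 0 + j19.45 Ω
Step 3 — Parallel branch: R2 || L = 1/(1/R2 + 1/L) = 2.389 + j19.15 Ω.
Step 4 — Series with R1: Z_total = R1 + (R2 || L) = 49.29 + j19.15 Ω = 52.88∠21.2° Ω.
Step 5 — Source phasor: V = 79.8∠62.3° V = 37.09 + j70.65 V.
Step 6 — Current: I = V / Z = 1.138 + j0.9913 A = 1.509∠41.1° A.
Step 7 — Complex power: S = V·I* = 112.2 + j43.62 VA.
Step 8 — Real power: P = Re(S) = 112.2 W.
Step 9 — Reactive power: Q = Im(S) = 43.62 VAR.
Step 10 — Apparent power: |S| = 120.4 VA.
Step 11 — Power factor: PF = P/|S| = 0.9321 (lagging).

(a) P = 112.2 W  (b) Q = 43.62 VAR  (c) S = 120.4 VA  (d) PF = 0.9321 (lagging)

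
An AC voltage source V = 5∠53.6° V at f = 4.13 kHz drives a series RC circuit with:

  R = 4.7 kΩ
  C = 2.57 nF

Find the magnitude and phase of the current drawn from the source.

Step 1 — Angular frequency: ω = 2π·f = 2π·4130 = 2.595e+04 rad/s.
Step 2 — Component impedances:
  R: Z = R = 4700 Ω
  C: Z = 1/(jωC) = -j/(ω·C) = 0 - j1.499e+04 Ω
Step 3 — Series combination: Z_total = R + C = 4700 - j1.499e+04 Ω = 1.571e+04∠-72.6° Ω.
Step 4 — Source phasor: V = 5∠53.6° V = 2.967 + j4.024 V.
Step 5 — Ohm's law: I = V / Z_total = (2.967 + j4.024) / (4700 - j1.499e+04) = -0.0001879 + j0.0002568 A.
Step 6 — Convert to polar: |I| = 0.0003182 A, ∠I = 126.2°.

I = 0.0003182∠126.2° A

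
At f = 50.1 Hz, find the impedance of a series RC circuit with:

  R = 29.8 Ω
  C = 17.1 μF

Step 1 — Angular frequency: ω = 2π·f = 2π·50.1 = 314.8 rad/s.
Step 2 — Component impedances:
  R: Z = R = 29.8 Ω
  C: Z = 1/(jωC) = -j/(ω·C) = 0 - j185.8 Ω
Step 3 — Series combination: Z_total = R + C = 29.8 - j185.8 Ω = 188.1∠-80.9° Ω.

Z = 29.8 - j185.8 Ω = 188.1∠-80.9° Ω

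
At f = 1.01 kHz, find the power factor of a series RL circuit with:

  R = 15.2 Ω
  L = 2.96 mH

Step 1 — Angular frequency: ω = 2π·f = 2π·1010 = 6346 rad/s.
Step 2 — Component impedances:
  R: Z = R = 15.2 Ω
  L: Z = jωL = j·6346·0.00296 = 0 + j18.78 Ω
Step 3 — Series combination: Z_total = R + L = 15.2 + j18.78 Ω = 24.16∠51.0° Ω.
Step 4 — Power factor: PF = cos(φ) = Re(Z)/|Z| = 15.2/24.164 = 0.629.
Step 5 — Type: Im(Z) = 18.78 ⇒ lagging (phase φ = 51.0°).

PF = 0.629 (lagging, φ = 51.0°)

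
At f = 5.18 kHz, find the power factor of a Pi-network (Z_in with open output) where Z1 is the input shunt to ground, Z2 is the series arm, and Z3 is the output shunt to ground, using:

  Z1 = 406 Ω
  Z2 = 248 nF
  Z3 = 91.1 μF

Step 1 — Angular frequency: ω = 2π·f = 2π·5180 = 3.255e+04 rad/s.
Step 2 — Component impedances:
  Z1: Z = R = 406 Ω
  Z2: Z = 1/(jωC) = -j/(ω·C) = 0 - j123.9 Ω
  Z3: Z = 1/(jωC) = -j/(ω·C) = 0 - j0.3373 Ω
Step 3 — With open output, the series arm Z2 and the output shunt Z3 appear in series to ground: Z2 + Z3 = 0 - j124.2 Ω.
Step 4 — Parallel with input shunt Z1: Z_in = Z1 || (Z2 + Z3) = 34.76 - j113.6 Ω = 118.8∠-73.0° Ω.
Step 5 — Power factor: PF = cos(φ) = Re(Z)/|Z| = 34.76/118.8 = 0.2926.
Step 6 — Type: Im(Z) = -113.6 ⇒ leading (phase φ = -73.0°).

PF = 0.2926 (leading, φ = -73.0°)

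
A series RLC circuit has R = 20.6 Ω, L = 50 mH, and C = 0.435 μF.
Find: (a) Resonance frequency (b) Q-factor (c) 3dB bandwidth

Step 1 — Resonance: ω₀ = 1/√(LC) = 1/√(0.05·4.35e-07) = 6781 rad/s.
Step 2 — f₀ = ω₀/(2π) = 1079 Hz.
Step 3 — Series Q: Q = ω₀L/R = 6781·0.05/20.6 = 16.46.
Step 4 — Bandwidth: Δω = ω₀/Q = 412 rad/s; BW = Δω/(2π) = 65.57 Hz.

(a) f₀ = 1079 Hz  (b) Q = 16.46  (c) BW = 65.57 Hz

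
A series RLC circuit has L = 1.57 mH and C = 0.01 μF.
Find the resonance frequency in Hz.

Step 1 — Resonance condition Im(Z)=0 gives ω₀ = 1/√(LC).
Step 2 — ω₀ = 1/√(0.00157·1e-08) = 2.524e+05 rad/s.
Step 3 — f₀ = ω₀/(2π) = 4.017e+04 Hz.

f₀ = 4.017e+04 Hz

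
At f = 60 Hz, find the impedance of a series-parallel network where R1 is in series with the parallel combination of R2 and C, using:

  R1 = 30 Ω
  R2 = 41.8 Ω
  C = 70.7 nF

Step 1 — Angular frequency: ω = 2π·f = 2π·60 = 377 rad/s.
Step 2 — Component impedances:
  R1: Z = R = 30 Ω
  R2: Z = R = 41.8 Ω
  C: Z = 1/(jωC) = -j/(ω·C) = 0 - j3.752e+04 Ω
Step 3 — Parallel branch: R2 || C = 1/(1/R2 + 1/C) = 41.8 - j0.04657 Ω.
Step 4 — Series with R1: Z_total = R1 + (R2 || C) = 71.8 - j0.04657 Ω = 71.8∠-0.0° Ω.

Z = 71.8 - j0.04657 Ω = 71.8∠-0.0° Ω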